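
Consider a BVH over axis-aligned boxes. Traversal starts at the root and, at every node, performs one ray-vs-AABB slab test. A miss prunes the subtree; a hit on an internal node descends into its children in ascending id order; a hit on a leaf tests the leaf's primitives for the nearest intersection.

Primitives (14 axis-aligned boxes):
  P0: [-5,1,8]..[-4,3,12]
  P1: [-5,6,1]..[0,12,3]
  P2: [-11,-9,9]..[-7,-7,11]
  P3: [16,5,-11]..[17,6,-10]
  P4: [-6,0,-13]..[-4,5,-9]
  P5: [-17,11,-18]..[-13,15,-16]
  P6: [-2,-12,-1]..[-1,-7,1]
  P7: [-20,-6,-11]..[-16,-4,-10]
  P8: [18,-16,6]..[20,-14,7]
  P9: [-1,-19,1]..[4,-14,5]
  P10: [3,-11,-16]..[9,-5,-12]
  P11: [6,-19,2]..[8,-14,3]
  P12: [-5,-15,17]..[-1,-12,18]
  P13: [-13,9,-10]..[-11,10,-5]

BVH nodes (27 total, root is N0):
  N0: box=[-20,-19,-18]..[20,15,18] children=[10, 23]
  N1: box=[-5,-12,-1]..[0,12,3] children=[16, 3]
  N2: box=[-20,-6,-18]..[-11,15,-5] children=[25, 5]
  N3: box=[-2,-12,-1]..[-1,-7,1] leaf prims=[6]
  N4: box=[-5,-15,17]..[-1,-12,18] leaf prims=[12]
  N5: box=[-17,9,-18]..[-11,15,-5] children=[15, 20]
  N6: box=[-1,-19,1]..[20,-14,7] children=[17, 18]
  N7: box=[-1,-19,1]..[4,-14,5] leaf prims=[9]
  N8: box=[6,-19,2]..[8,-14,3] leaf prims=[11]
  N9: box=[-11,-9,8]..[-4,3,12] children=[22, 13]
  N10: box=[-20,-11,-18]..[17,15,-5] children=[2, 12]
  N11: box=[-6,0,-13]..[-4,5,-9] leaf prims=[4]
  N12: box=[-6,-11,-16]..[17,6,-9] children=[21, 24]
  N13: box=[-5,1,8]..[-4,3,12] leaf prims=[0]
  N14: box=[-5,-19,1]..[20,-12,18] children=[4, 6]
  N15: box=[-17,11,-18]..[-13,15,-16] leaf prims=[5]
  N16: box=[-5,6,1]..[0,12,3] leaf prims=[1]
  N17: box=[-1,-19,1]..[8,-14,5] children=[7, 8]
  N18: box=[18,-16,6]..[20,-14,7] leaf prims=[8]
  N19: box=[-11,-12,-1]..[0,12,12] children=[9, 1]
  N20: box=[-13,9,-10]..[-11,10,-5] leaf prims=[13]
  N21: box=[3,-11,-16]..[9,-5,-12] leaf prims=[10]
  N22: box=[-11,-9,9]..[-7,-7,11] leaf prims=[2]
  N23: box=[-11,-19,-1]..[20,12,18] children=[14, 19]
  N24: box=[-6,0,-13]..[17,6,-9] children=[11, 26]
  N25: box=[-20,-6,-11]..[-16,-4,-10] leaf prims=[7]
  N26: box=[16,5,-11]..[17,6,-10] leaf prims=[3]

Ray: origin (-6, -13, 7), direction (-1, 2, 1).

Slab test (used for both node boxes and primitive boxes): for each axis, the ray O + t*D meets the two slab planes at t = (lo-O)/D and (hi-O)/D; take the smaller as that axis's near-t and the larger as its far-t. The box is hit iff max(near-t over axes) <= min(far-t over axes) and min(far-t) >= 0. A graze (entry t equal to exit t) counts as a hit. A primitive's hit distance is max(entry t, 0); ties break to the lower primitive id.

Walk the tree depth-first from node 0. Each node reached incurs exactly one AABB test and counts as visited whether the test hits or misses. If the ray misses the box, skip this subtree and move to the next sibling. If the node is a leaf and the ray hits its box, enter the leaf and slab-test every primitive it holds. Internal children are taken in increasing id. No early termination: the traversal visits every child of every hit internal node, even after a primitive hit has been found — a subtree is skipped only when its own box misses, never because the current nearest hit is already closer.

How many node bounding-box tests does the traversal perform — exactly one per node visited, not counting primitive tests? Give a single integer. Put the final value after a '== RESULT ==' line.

Walk:
N0 x:[-26,14] y:[-3,14] z:[-25,11] -> hit [-3,11], descend [10, 23]
  N10 x:[-23,14] y:[1,14] z:[-25,-12] -> miss, prune
  N23 x:[-26,5] y:[-3,25/2] z:[-8,11] -> hit [-3,5], descend [14, 19]
    N14 x:[-26,-1] y:[-3,1/2] z:[-6,11] -> miss, prune
    N19 x:[-6,5] y:[1/2,25/2] z:[-8,5] -> hit [1/2,5], descend [1, 9]
      N1 x:[-6,-1] y:[1/2,25/2] z:[-8,-4] -> miss, prune
      N9 x:[-2,5] y:[2,8] z:[1,5] -> hit [2,5], descend [13, 22]
        N13 x:[-2,-1] y:[7,8] z:[1,5] -> miss, prune
        N22 x:[1,5] y:[2,3] z:[2,4] -> hit [2,3] leaf, test {P2@t=2}

order=[0, 10, 23, 14, 19, 1, 9, 13, 22]  |boxes|=9  |leaves|=1  hit=P2

== RESULT ==
9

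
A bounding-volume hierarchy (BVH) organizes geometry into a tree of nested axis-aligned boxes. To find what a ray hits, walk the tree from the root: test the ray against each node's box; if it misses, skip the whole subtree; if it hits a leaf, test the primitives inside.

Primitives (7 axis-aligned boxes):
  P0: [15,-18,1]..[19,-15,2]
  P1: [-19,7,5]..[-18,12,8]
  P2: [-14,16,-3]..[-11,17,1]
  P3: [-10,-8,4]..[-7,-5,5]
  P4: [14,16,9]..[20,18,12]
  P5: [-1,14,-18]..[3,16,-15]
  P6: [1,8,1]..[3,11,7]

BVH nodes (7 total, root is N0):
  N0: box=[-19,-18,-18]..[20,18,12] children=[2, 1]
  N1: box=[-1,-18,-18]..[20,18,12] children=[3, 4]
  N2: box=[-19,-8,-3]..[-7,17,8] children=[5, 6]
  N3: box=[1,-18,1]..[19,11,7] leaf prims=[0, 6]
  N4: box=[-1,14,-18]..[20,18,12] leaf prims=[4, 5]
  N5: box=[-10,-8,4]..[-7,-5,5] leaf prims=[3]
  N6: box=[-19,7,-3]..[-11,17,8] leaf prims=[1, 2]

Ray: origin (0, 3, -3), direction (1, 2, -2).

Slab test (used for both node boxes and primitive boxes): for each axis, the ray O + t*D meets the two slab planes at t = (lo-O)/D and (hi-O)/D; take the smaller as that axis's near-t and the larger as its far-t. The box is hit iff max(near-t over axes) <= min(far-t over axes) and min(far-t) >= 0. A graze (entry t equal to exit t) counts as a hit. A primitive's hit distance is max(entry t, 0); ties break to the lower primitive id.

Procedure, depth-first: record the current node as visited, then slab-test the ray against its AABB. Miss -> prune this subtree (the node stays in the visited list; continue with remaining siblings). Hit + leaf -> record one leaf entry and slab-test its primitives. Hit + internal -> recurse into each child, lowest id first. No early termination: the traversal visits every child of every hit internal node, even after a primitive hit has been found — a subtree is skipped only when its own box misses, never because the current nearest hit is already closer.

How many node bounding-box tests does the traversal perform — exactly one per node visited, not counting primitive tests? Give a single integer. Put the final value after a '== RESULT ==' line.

Walk:
N0 x:[-19,20] y:[-21/2,15/2] z:[-15/2,15/2] -> hit [-15/2,15/2], descend [1, 2]
  N1 x:[-1,20] y:[-21/2,15/2] z:[-15/2,15/2] -> hit [-1,15/2], descend [3, 4]
    N3 x:[1,19] y:[-21/2,4] z:[-5,-2] -> miss, prune
    N4 x:[-1,20] y:[11/2,15/2] z:[-15/2,15/2] -> hit [11/2,15/2] leaf, test {P4(miss), P5(miss)}
  N2 x:[-19,-7] y:[-11/2,7] z:[-11/2,0] -> miss, prune

order=[0, 1, 3, 4, 2]  |boxes|=5  |leaves|=1  hit=miss

== RESULT ==
5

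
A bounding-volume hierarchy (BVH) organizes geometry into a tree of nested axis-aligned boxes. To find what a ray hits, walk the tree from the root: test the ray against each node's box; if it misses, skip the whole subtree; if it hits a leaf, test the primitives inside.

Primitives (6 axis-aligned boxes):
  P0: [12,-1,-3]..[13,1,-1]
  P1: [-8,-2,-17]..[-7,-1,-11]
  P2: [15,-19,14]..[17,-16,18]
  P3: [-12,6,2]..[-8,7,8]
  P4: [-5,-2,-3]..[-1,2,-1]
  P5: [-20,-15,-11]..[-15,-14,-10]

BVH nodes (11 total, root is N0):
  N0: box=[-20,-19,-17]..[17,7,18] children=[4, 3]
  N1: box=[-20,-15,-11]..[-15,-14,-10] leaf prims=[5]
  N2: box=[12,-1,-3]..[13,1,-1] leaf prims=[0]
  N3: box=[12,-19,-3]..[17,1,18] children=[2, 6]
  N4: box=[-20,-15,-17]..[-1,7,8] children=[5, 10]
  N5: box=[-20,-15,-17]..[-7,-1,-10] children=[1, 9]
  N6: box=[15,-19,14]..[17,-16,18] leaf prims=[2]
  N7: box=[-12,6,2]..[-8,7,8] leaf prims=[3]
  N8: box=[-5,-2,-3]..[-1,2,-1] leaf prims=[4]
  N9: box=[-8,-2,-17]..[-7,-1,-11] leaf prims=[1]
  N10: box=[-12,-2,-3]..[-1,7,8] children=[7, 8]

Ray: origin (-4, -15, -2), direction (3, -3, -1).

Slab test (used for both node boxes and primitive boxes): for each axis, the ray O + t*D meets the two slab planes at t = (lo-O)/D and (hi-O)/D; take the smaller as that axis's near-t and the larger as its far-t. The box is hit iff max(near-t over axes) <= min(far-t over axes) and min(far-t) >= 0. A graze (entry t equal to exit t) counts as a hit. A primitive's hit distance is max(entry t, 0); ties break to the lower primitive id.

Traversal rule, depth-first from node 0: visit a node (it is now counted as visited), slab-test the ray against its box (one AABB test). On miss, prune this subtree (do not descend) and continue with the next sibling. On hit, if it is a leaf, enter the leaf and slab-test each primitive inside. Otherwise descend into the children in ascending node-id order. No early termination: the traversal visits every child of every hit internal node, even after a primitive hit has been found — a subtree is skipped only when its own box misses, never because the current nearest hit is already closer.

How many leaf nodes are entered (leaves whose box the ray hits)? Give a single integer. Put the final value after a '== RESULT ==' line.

Walk:
N0 x:[-16/3,7] y:[-22/3,4/3] z:[-20,15] -> hit [-16/3,4/3], descend [3, 4]
  N3 x:[16/3,7] y:[-16/3,4/3] z:[-20,1] -> miss, prune
  N4 x:[-16/3,1] y:[-22/3,0] z:[-10,15] -> hit [-16/3,0], descend [5, 10]
    N5 x:[-16/3,-1] y:[-14/3,0] z:[8,15] -> miss, prune
    N10 x:[-8/3,1] y:[-22/3,-13/3] z:[-10,1] -> miss, prune

order=[0, 3, 4, 5, 10]  |boxes|=5  |leaves|=0  hit=miss

== RESULT ==
0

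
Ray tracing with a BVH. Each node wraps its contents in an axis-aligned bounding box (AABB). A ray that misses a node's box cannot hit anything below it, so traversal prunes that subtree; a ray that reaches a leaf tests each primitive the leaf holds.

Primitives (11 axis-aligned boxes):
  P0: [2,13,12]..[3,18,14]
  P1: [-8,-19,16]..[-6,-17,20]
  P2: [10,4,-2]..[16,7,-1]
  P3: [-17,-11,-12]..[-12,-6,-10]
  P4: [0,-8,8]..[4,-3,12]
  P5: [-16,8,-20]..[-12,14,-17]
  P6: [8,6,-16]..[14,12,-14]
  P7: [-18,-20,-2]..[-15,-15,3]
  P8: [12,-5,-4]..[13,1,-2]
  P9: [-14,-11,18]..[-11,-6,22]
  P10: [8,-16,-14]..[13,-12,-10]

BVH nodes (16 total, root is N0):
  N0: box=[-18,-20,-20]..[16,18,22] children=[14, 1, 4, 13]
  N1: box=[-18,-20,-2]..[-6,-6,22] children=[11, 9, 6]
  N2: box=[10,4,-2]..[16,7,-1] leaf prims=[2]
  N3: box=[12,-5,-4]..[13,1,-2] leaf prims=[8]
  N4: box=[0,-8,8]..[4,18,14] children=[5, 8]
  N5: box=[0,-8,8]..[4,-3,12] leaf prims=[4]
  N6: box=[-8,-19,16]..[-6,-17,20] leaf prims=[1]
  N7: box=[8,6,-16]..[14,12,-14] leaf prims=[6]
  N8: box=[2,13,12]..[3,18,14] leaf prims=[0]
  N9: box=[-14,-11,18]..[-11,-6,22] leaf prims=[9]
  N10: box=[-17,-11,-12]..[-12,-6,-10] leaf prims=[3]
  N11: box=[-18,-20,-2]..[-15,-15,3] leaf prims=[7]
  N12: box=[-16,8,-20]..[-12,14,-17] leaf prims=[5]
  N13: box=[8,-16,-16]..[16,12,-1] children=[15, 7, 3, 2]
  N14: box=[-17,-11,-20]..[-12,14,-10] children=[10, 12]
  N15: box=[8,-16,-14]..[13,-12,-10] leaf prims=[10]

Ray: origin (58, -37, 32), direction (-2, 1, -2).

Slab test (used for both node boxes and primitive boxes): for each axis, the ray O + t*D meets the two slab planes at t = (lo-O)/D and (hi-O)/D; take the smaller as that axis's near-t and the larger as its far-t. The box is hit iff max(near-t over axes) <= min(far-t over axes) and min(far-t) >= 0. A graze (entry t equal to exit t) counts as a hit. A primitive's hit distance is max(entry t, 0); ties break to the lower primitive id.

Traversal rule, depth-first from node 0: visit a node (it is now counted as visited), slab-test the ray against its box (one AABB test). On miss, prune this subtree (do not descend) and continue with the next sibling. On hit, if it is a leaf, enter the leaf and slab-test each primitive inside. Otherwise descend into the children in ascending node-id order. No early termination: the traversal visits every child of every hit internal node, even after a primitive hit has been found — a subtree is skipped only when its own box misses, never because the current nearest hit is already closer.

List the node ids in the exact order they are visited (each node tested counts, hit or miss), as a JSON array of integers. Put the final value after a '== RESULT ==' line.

Trace the traversal:
N0 x:[21,38] y:[17,55] z:[5,26] -> hit [21,26], descend [1, 4, 13, 14]
  N1 x:[32,38] y:[17,31] z:[5,17] -> miss, prune
  N4 x:[27,29] y:[29,55] z:[9,12] -> miss, prune
  N13 x:[21,25] y:[21,49] z:[33/2,24] -> hit [21,24], descend [2, 3, 7, 15]
    N2 x:[21,24] y:[41,44] z:[33/2,17] -> miss, prune
    N3 x:[45/2,23] y:[32,38] z:[17,18] -> miss, prune
    N7 x:[22,25] y:[43,49] z:[23,24] -> miss, prune
    N15 x:[45/2,25] y:[21,25] z:[21,23] -> hit [45/2,23] leaf, test {P10@t=45/2}
  N14 x:[35,75/2] y:[26,51] z:[21,26] -> miss, prune

9 AABB tests over nodes [0, 1, 4, 13, 2, 3, 7, 15, 14]; 1 leaf entered; closest P10.

== RESULT ==
[0, 1, 4, 13, 2, 3, 7, 15, 14]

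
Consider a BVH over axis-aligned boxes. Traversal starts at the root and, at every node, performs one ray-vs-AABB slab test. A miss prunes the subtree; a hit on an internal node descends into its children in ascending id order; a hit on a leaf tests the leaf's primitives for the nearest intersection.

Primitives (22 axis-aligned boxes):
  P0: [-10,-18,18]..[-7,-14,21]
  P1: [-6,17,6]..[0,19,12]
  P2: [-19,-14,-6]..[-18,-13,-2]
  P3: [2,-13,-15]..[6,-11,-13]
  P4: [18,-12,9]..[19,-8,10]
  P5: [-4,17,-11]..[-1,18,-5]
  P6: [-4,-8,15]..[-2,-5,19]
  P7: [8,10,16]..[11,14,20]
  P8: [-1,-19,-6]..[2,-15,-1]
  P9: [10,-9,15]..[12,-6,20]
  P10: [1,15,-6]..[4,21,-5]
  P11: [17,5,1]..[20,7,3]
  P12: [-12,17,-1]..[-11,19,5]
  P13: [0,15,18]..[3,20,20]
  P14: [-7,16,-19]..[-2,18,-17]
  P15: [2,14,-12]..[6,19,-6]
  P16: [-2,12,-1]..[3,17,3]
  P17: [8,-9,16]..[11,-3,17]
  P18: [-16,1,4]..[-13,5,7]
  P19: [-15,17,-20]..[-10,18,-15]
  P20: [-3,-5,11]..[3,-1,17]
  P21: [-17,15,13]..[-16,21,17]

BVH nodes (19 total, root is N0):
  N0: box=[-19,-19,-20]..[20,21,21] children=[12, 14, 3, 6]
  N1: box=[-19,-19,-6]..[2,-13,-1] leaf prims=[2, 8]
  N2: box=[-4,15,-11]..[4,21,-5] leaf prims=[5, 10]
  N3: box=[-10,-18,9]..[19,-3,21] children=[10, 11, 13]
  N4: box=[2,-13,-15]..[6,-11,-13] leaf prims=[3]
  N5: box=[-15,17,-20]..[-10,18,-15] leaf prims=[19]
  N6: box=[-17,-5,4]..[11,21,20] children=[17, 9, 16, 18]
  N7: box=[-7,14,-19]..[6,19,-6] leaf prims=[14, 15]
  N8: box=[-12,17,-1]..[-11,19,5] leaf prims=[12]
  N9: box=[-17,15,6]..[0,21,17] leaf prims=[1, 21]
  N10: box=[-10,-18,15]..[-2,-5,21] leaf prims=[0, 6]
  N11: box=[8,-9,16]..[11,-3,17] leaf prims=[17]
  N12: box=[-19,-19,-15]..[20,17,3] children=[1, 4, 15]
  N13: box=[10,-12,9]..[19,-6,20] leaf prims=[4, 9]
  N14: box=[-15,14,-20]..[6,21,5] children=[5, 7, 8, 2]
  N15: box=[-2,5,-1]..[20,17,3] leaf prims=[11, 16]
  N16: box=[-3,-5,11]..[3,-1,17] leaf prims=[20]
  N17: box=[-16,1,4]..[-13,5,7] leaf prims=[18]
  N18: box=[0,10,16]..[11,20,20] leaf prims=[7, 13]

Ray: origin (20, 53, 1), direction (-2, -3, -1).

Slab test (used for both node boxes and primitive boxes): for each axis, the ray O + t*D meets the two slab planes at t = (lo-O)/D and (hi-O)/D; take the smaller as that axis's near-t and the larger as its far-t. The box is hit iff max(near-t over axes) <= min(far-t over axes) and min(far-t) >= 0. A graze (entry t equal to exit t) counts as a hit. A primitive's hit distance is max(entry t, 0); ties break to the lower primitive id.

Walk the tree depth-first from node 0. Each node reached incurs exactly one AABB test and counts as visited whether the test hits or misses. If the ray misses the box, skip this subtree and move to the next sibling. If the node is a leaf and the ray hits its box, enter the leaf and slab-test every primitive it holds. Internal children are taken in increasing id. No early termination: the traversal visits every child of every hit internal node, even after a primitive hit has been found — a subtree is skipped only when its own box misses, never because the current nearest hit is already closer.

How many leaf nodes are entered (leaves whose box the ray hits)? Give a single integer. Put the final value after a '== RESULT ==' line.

Traverse from the root:
N0 x:[0,39/2] y:[32/3,24] z:[-20,21] -> hit [32/3,39/2], descend [3, 6, 12, 14]
  N3 x:[1/2,15] y:[56/3,71/3] z:[-20,-8] -> miss, prune
  N6 x:[9/2,37/2] y:[32/3,58/3] z:[-19,-3] -> miss, prune
  N12 x:[0,39/2] y:[12,24] z:[-2,16] -> hit [12,16], descend [1, 4, 15]
    N1 x:[9,39/2] y:[22,24] z:[2,7] -> miss, prune
    N4 x:[7,9] y:[64/3,22] z:[14,16] -> miss, prune
    N15 x:[0,11] y:[12,16] z:[-2,2] -> miss, prune
  N14 x:[7,35/2] y:[32/3,13] z:[-4,21] -> hit [32/3,13], descend [2, 5, 7, 8]
    N2 x:[8,12] y:[32/3,38/3] z:[6,12] -> hit [32/3,12] leaf, test {P5@t=35/3, P10(miss)}
    N5 x:[15,35/2] y:[35/3,12] z:[16,21] -> miss, prune
    N7 x:[7,27/2] y:[34/3,13] z:[7,20] -> hit [34/3,13] leaf, test {P14(miss), P15(miss)}
    N8 x:[31/2,16] y:[34/3,12] z:[-4,2] -> miss, prune

Summary -> nodes [0, 3, 6, 12, 1, 4, 15, 14, 2, 5, 7, 8]; box-tests=12; leaf-entries=2; first=P5

== RESULT ==
2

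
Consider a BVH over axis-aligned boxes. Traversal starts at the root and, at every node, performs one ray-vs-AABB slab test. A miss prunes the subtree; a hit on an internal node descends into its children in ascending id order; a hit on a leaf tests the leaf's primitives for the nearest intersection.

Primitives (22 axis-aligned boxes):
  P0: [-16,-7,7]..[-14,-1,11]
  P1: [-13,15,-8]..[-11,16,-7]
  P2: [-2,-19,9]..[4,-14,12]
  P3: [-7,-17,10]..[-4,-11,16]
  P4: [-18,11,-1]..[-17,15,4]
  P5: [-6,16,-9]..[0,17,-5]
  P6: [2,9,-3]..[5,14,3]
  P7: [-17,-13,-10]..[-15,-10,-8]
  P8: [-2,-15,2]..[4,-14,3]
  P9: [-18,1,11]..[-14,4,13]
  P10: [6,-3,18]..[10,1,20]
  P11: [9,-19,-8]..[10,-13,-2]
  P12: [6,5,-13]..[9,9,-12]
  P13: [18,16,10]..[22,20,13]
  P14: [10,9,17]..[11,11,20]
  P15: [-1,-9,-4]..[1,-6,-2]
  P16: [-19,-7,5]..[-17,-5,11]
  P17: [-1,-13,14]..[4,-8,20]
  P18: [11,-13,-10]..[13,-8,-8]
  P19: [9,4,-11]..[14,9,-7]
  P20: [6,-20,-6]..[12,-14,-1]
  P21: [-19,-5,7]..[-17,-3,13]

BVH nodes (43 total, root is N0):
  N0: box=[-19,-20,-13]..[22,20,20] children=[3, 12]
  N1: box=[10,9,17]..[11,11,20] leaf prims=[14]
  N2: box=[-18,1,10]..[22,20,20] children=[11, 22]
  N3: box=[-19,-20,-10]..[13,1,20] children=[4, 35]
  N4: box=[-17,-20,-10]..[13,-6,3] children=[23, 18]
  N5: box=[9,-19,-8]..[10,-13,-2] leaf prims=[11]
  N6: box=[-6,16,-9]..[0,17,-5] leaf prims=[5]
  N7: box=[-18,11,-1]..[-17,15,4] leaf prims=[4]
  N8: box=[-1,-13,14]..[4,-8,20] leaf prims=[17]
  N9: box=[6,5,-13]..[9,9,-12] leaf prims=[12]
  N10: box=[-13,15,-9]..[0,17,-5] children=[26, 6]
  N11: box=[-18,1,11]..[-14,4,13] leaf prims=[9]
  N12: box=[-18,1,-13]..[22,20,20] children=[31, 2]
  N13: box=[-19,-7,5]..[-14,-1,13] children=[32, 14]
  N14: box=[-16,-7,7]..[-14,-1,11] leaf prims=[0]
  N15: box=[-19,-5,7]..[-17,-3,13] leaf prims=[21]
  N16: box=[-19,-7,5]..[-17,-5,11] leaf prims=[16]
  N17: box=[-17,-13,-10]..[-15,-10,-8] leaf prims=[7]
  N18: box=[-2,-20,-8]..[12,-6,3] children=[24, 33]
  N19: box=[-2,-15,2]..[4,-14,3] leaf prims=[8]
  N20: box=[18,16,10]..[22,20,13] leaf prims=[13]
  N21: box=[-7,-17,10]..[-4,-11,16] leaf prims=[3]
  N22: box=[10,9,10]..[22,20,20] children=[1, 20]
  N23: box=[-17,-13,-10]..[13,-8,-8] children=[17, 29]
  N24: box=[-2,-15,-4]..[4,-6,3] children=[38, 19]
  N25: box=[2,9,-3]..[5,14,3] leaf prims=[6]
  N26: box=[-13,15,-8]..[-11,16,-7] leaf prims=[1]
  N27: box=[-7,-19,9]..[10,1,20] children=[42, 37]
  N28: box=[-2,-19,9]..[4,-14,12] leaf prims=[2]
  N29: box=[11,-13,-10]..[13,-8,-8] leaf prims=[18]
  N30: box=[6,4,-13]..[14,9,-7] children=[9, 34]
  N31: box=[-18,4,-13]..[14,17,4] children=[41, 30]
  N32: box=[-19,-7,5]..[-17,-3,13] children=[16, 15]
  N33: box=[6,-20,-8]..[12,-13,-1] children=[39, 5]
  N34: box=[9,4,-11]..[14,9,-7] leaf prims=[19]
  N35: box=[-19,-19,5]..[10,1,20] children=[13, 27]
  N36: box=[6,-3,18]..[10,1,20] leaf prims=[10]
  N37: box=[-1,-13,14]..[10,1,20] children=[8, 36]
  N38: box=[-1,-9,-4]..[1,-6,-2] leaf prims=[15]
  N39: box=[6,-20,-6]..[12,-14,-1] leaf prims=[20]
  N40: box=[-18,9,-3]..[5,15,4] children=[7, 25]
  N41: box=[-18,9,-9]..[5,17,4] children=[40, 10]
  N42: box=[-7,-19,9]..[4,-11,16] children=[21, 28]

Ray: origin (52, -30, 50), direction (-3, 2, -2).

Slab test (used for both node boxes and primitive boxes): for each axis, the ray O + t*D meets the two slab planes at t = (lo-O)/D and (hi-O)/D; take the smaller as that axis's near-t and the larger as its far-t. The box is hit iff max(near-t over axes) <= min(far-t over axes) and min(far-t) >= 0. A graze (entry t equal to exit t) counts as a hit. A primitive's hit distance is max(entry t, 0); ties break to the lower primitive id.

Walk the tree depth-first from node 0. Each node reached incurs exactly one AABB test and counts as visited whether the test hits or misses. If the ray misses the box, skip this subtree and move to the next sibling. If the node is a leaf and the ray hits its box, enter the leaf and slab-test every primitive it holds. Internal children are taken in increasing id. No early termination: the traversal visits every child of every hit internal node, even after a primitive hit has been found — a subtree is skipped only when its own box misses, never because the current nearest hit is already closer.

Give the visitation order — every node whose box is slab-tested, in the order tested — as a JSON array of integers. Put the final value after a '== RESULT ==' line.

Trace the traversal:
N0 x:[10,71/3] y:[5,25] z:[15,63/2] -> hit [15,71/3], descend [3, 12]
  N3 x:[13,71/3] y:[5,31/2] z:[15,30] -> hit [15,31/2], descend [4, 35]
    N4 x:[13,23] y:[5,12] z:[47/2,30] -> miss, prune
    N35 x:[14,71/3] y:[11/2,31/2] z:[15,45/2] -> hit [15,31/2], descend [13, 27]
      N13 x:[22,71/3] y:[23/2,29/2] z:[37/2,45/2] -> miss, prune
      N27 x:[14,59/3] y:[11/2,31/2] z:[15,41/2] -> hit [15,31/2], descend [37, 42]
        N37 x:[14,53/3] y:[17/2,31/2] z:[15,18] -> hit [15,31/2], descend [8, 36]
          N8 x:[16,53/3] y:[17/2,11] z:[15,18] -> miss, prune
          N36 x:[14,46/3] y:[27/2,31/2] z:[15,16] -> hit [15,46/3] leaf, test {P10@t=15}
        N42 x:[16,59/3] y:[11/2,19/2] z:[17,41/2] -> miss, prune
  N12 x:[10,70/3] y:[31/2,25] z:[15,63/2] -> hit [31/2,70/3], descend [2, 31]
    N2 x:[10,70/3] y:[31/2,25] z:[15,20] -> hit [31/2,20], descend [11, 22]
      N11 x:[22,70/3] y:[31/2,17] z:[37/2,39/2] -> miss, prune
      N22 x:[10,14] y:[39/2,25] z:[15,20] -> miss, prune
    N31 x:[38/3,70/3] y:[17,47/2] z:[23,63/2] -> hit [23,70/3], descend [30, 41]
      N30 x:[38/3,46/3] y:[17,39/2] z:[57/2,63/2] -> miss, prune
      N41 x:[47/3,70/3] y:[39/2,47/2] z:[23,59/2] -> hit [23,70/3], descend [10, 40]
        N10 x:[52/3,65/3] y:[45/2,47/2] z:[55/2,59/2] -> miss, prune
        N40 x:[47/3,70/3] y:[39/2,45/2] z:[23,53/2] -> miss, prune

Visited [0, 3, 4, 35, 13, 27, 37, 8, 36, 42, 12, 2, 11, 22, 31, 30, 41, 10, 40]. Tests: 19 box, 1 leaf. Nearest: P10.

== RESULT ==
[0, 3, 4, 35, 13, 27, 37, 8, 36, 42, 12, 2, 11, 22, 31, 30, 41, 10, 40]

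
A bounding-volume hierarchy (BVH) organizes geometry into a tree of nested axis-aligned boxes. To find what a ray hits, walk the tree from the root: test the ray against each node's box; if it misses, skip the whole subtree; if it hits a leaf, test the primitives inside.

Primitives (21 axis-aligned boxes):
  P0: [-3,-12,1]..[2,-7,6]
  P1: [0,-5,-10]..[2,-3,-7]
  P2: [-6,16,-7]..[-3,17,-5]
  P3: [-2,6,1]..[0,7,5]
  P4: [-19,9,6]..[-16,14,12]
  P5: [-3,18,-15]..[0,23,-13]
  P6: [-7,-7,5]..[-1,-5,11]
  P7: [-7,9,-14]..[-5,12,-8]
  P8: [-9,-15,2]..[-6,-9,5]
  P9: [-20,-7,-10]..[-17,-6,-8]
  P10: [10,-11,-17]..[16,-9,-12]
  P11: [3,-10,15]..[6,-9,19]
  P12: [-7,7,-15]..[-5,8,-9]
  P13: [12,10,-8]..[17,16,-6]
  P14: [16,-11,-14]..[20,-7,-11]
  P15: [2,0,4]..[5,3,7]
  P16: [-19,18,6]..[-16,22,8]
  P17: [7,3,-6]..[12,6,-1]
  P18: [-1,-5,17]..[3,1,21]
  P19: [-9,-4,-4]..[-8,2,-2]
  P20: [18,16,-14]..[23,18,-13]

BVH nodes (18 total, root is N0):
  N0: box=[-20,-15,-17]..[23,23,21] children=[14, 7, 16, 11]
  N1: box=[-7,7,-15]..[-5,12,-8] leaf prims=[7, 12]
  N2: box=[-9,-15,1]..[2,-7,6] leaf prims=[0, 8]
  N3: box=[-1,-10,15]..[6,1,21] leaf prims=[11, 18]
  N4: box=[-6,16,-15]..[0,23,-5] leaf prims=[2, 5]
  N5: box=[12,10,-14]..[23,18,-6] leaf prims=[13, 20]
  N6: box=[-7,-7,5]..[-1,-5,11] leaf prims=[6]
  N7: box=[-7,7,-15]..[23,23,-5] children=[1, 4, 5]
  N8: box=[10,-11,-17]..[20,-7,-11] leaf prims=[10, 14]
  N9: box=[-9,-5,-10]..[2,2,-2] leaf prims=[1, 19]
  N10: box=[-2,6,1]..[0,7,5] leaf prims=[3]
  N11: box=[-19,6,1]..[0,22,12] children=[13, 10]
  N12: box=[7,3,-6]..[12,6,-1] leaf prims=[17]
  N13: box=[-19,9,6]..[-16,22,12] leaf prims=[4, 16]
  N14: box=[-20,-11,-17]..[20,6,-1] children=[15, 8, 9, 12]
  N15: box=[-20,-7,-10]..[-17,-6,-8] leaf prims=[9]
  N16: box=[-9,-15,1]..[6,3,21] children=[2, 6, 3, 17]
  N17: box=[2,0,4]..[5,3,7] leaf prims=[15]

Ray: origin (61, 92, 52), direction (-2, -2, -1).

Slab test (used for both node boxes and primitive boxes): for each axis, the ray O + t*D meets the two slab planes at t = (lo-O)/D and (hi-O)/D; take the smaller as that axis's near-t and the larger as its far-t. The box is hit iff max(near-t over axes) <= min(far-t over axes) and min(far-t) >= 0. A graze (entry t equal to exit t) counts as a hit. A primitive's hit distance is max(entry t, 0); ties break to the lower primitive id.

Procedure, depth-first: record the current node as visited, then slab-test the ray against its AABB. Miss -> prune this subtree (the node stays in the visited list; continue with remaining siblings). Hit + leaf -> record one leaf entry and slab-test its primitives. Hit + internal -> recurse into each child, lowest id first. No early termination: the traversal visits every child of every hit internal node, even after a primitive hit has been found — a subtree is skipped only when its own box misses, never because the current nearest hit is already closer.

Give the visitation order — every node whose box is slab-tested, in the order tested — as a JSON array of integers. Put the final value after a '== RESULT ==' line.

Trace the traversal:
N0 x:[19,81/2] y:[69/2,107/2] z:[31,69] -> hit [69/2,81/2], descend [7, 11, 14, 16]
  N7 x:[19,34] y:[69/2,85/2] z:[57,67] -> miss, prune
  N11 x:[61/2,40] y:[35,43] z:[40,51] -> hit [40,40], descend [10, 13]
    N10 x:[61/2,63/2] y:[85/2,43] z:[47,51] -> miss, prune
    N13 x:[77/2,40] y:[35,83/2] z:[40,46] -> hit [40,40] leaf, test {P4@t=40, P16(miss)}
  N14 x:[41/2,81/2] y:[43,103/2] z:[53,69] -> miss, prune
  N16 x:[55/2,35] y:[89/2,107/2] z:[31,51] -> miss, prune

order=[0, 7, 11, 10, 13, 14, 16]  |boxes|=7  |leaves|=1  hit=P4

== RESULT ==
[0, 7, 11, 10, 13, 14, 16]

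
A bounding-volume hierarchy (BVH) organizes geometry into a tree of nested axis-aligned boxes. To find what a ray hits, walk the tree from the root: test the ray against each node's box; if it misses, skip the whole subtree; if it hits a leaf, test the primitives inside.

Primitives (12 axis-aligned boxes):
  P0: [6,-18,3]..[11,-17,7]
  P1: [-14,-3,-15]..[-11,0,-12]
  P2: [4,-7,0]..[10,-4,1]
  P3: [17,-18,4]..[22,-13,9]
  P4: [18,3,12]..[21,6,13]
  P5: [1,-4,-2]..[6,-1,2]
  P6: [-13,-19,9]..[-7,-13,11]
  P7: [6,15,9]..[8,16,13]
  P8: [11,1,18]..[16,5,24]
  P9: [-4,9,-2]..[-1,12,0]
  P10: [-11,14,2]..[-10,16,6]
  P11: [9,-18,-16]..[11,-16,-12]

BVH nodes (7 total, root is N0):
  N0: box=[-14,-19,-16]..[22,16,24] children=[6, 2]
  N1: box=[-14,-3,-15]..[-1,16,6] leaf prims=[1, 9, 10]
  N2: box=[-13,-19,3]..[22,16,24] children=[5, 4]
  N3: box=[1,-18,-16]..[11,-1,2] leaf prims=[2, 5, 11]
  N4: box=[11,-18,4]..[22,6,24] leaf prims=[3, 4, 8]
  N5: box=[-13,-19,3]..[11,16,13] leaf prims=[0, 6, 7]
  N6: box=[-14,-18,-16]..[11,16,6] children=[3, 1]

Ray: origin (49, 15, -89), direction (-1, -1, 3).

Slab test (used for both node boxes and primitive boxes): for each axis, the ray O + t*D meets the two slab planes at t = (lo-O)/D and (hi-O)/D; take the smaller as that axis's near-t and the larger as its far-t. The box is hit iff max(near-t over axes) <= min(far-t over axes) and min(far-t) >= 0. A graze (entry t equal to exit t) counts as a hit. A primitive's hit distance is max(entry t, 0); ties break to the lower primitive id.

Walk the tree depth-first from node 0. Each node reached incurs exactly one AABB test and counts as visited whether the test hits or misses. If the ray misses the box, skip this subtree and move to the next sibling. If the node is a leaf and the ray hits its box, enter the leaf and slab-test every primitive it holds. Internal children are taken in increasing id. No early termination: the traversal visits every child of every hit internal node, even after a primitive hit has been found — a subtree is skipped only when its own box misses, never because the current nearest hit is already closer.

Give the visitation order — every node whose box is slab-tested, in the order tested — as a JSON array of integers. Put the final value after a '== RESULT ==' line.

Walk:
N0 x:[27,63] y:[-1,34] z:[73/3,113/3] -> hit [27,34], descend [2, 6]
  N2 x:[27,62] y:[-1,34] z:[92/3,113/3] -> hit [92/3,34], descend [4, 5]
    N4 x:[27,38] y:[9,33] z:[31,113/3] -> hit [31,33] leaf, test {P3@t=31, P4(miss), P8(miss)}
    N5 x:[38,62] y:[-1,34] z:[92/3,34] -> miss, prune
  N6 x:[38,63] y:[-1,33] z:[73/3,95/3] -> miss, prune

Visited [0, 2, 4, 5, 6]. Tests: 5 box, 1 leaf. Nearest: P3.

== RESULT ==
[0, 2, 4, 5, 6]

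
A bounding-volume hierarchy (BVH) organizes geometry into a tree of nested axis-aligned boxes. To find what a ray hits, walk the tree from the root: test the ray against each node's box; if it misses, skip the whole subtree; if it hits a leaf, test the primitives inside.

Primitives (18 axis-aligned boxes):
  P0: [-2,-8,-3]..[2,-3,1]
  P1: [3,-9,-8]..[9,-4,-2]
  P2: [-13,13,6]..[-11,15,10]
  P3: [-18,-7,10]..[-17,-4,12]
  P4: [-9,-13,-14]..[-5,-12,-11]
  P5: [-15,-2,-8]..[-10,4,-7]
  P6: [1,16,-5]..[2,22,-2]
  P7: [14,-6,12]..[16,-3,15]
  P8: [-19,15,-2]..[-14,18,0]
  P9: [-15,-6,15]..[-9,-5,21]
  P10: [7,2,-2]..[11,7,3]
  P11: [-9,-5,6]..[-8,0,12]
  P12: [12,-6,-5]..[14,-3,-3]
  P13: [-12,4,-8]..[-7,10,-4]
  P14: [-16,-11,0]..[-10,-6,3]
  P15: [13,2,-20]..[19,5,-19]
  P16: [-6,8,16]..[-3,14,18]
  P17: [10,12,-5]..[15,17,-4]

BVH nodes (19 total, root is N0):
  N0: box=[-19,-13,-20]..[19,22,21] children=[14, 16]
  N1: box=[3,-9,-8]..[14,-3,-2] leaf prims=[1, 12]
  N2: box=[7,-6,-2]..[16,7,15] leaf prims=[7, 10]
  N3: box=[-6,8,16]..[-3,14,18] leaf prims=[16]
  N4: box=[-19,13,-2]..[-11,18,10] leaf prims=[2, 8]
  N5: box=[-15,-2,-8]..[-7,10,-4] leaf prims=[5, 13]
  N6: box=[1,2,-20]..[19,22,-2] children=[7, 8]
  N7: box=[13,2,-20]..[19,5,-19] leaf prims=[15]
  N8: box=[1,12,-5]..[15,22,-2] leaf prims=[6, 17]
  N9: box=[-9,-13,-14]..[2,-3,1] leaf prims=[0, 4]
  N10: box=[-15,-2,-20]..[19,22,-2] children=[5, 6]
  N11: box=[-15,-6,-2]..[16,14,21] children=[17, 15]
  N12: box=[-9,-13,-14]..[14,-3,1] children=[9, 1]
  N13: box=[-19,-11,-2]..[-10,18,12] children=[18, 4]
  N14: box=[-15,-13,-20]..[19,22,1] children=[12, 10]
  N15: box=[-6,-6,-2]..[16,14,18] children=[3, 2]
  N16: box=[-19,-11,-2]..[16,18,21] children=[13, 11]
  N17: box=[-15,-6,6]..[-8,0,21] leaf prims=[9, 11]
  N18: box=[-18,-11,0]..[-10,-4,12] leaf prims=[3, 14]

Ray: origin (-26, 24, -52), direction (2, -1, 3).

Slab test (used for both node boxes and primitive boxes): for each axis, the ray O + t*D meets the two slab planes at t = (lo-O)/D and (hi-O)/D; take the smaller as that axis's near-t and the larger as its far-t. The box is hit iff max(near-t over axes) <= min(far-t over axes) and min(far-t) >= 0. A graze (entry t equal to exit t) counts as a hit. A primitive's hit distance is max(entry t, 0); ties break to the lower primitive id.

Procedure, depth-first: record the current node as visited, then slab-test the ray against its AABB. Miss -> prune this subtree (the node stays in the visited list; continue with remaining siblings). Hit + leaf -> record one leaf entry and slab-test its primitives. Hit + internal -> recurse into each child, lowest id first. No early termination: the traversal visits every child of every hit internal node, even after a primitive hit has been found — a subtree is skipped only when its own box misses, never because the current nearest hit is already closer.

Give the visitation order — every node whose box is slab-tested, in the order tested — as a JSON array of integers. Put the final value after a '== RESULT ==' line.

Walk:
N0 x:[7/2,45/2] y:[2,37] z:[32/3,73/3] -> hit [32/3,45/2], descend [14, 16]
  N14 x:[11/2,45/2] y:[2,37] z:[32/3,53/3] -> hit [32/3,53/3], descend [10, 12]
    N10 x:[11/2,45/2] y:[2,26] z:[32/3,50/3] -> hit [32/3,50/3], descend [5, 6]
      N5 x:[11/2,19/2] y:[14,26] z:[44/3,16] -> miss, prune
      N6 x:[27/2,45/2] y:[2,22] z:[32/3,50/3] -> hit [27/2,50/3], descend [7, 8]
        N7 x:[39/2,45/2] y:[19,22] z:[32/3,11] -> miss, prune
        N8 x:[27/2,41/2] y:[2,12] z:[47/3,50/3] -> miss, prune
    N12 x:[17/2,20] y:[27,37] z:[38/3,53/3] -> miss, prune
  N16 x:[7/2,21] y:[6,35] z:[50/3,73/3] -> hit [50/3,21], descend [11, 13]
    N11 x:[11/2,21] y:[10,30] z:[50/3,73/3] -> hit [50/3,21], descend [15, 17]
      N15 x:[10,21] y:[10,30] z:[50/3,70/3] -> hit [50/3,21], descend [2, 3]
        N2 x:[33/2,21] y:[17,30] z:[50/3,67/3] -> hit [17,21] leaf, test {P7(miss), P10@t=17}
        N3 x:[10,23/2] y:[10,16] z:[68/3,70/3] -> miss, prune
      N17 x:[11/2,9] y:[24,30] z:[58/3,73/3] -> miss, prune
    N13 x:[7/2,8] y:[6,35] z:[50/3,64/3] -> miss, prune

Visited [0, 14, 10, 5, 6, 7, 8, 12, 16, 11, 15, 2, 3, 17, 13]. Tests: 15 box, 1 leaf. Nearest: P10.

== RESULT ==
[0, 14, 10, 5, 6, 7, 8, 12, 16, 11, 15, 2, 3, 17, 13]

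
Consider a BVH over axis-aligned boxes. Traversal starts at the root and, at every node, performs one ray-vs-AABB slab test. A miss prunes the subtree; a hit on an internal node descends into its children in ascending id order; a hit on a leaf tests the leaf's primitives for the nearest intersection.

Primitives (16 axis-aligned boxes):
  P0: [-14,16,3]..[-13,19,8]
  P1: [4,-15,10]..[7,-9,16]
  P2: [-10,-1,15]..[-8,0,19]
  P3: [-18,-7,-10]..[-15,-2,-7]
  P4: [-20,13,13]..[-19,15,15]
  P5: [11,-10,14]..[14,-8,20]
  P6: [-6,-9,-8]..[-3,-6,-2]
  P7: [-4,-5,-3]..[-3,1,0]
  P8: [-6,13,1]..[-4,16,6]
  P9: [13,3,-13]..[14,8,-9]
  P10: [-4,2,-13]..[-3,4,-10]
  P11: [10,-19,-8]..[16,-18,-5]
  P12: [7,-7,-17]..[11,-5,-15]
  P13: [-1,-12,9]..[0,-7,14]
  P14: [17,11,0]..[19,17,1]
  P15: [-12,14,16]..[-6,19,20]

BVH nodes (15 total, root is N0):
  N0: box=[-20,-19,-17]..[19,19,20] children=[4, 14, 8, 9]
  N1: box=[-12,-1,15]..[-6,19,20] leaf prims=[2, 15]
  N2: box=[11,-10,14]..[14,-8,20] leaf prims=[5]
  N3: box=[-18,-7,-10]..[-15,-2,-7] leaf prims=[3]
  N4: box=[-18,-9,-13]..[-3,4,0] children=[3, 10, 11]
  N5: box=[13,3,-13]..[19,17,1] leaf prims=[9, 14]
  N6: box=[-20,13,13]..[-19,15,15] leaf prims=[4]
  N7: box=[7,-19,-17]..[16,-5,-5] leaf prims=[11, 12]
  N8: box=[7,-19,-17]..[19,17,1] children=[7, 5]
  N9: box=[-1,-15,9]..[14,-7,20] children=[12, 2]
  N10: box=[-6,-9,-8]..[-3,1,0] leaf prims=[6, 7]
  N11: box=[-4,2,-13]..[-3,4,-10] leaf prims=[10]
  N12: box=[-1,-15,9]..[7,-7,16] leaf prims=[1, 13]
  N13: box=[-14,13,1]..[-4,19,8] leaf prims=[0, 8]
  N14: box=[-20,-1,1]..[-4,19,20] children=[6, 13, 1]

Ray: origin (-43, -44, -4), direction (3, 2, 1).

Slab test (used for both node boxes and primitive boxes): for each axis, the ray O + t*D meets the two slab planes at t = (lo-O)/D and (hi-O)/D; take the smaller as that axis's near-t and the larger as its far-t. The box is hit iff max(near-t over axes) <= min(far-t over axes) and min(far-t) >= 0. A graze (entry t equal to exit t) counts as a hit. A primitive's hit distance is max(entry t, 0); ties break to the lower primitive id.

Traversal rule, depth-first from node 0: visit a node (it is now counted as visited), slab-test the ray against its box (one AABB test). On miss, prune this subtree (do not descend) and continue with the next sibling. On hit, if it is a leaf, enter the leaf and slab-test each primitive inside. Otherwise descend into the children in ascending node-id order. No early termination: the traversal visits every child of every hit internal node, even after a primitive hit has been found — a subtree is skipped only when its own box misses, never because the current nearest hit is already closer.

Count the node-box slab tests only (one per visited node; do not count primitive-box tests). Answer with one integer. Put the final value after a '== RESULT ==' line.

Traverse from the root:
N0 x:[23/3,62/3] y:[25/2,63/2] z:[-13,24] -> hit [25/2,62/3], descend [4, 8, 9, 14]
  N4 x:[25/3,40/3] y:[35/2,24] z:[-9,4] -> miss, prune
  N8 x:[50/3,62/3] y:[25/2,61/2] z:[-13,5] -> miss, prune
  N9 x:[14,19] y:[29/2,37/2] z:[13,24] -> hit [29/2,37/2], descend [2, 12]
    N2 x:[18,19] y:[17,18] z:[18,24] -> hit [18,18] leaf, test {P5@t=18}
    N12 x:[14,50/3] y:[29/2,37/2] z:[13,20] -> hit [29/2,50/3] leaf, test {P1@t=47/3, P13(miss)}
  N14 x:[23/3,13] y:[43/2,63/2] z:[5,24] -> miss, prune

7 AABB tests over nodes [0, 4, 8, 9, 2, 12, 14]; 2 leaves entered; closest P1.

== RESULT ==
7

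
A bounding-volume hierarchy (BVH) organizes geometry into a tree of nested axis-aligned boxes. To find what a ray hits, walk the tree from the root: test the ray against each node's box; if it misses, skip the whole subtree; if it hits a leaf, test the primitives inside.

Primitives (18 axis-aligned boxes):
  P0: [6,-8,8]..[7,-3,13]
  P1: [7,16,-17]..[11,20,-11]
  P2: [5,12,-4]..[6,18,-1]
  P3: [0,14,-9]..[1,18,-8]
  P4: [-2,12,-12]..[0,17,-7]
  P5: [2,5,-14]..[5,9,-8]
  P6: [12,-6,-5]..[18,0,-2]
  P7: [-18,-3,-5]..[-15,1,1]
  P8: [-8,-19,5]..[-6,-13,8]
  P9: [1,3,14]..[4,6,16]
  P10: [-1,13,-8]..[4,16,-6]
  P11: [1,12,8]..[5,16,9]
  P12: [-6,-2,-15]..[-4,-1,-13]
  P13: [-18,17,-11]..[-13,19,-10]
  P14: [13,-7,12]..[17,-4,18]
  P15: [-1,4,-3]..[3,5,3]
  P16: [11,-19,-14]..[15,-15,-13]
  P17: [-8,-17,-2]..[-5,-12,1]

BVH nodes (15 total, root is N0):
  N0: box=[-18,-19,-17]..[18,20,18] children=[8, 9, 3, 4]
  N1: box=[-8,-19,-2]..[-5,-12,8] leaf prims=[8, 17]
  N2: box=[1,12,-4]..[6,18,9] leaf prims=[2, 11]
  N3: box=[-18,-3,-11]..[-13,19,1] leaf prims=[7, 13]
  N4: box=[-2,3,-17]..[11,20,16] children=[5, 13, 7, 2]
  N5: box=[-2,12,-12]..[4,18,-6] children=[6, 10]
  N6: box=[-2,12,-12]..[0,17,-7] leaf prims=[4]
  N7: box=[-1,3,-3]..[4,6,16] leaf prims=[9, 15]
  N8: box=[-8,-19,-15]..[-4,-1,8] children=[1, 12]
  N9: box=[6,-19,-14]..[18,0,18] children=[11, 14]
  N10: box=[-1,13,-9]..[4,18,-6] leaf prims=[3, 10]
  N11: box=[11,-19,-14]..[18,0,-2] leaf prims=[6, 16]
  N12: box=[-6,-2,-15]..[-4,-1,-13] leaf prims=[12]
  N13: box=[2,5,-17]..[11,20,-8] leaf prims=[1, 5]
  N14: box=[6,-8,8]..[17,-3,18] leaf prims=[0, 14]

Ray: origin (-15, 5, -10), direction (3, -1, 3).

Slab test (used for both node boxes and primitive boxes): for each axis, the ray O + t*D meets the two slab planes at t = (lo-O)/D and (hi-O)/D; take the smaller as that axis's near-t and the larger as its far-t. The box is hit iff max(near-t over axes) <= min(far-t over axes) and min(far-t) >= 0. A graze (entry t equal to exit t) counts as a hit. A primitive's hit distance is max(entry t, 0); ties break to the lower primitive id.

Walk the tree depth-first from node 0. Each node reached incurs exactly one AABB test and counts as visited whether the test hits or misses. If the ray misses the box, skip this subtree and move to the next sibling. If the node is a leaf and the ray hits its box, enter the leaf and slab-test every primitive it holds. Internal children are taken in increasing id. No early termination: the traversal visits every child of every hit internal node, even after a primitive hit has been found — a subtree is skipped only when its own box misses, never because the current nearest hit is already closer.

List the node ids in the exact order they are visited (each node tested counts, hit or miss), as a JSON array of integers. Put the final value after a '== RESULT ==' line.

Traverse from the root:
N0 x:[-1,11] y:[-15,24] z:[-7/3,28/3] -> hit [-1,28/3], descend [3, 4, 8, 9]
  N3 x:[-1,2/3] y:[-14,8] z:[-1/3,11/3] -> hit [-1/3,2/3] leaf, test {P7(miss), P13(miss)}
  N4 x:[13/3,26/3] y:[-15,2] z:[-7/3,26/3] -> miss, prune
  N8 x:[7/3,11/3] y:[6,24] z:[-5/3,6] -> miss, prune
  N9 x:[7,11] y:[5,24] z:[-4/3,28/3] -> hit [7,28/3], descend [11, 14]
    N11 x:[26/3,11] y:[5,24] z:[-4/3,8/3] -> miss, prune
    N14 x:[7,32/3] y:[8,13] z:[6,28/3] -> hit [8,28/3] leaf, test {P0(miss), P14@t=28/3}

order=[0, 3, 4, 8, 9, 11, 14]  |boxes|=7  |leaves|=2  hit=P14

== RESULT ==
[0, 3, 4, 8, 9, 11, 14]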